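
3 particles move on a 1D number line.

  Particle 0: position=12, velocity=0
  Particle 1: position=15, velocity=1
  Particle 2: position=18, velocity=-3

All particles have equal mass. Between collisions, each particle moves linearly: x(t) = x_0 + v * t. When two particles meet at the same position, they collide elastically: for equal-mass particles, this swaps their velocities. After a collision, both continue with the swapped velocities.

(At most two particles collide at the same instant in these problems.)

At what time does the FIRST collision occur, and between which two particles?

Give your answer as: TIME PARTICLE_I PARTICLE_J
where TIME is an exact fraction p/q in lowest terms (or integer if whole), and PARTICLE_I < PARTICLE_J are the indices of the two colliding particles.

Pair (0,1): pos 12,15 vel 0,1 -> not approaching (rel speed -1 <= 0)
Pair (1,2): pos 15,18 vel 1,-3 -> gap=3, closing at 4/unit, collide at t=3/4
Earliest collision: t=3/4 between 1 and 2

Answer: 3/4 1 2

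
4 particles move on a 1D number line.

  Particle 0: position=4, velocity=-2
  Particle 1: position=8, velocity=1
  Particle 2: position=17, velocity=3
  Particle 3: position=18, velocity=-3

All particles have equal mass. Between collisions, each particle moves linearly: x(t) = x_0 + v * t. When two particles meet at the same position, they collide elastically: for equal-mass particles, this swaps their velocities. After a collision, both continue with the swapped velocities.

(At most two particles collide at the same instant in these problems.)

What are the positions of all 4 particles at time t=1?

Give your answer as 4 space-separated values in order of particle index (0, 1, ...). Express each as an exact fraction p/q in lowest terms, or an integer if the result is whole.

Answer: 2 9 15 20

Derivation:
Collision at t=1/6: particles 2 and 3 swap velocities; positions: p0=11/3 p1=49/6 p2=35/2 p3=35/2; velocities now: v0=-2 v1=1 v2=-3 v3=3
Advance to t=1 (no further collisions before then); velocities: v0=-2 v1=1 v2=-3 v3=3; positions = 2 9 15 20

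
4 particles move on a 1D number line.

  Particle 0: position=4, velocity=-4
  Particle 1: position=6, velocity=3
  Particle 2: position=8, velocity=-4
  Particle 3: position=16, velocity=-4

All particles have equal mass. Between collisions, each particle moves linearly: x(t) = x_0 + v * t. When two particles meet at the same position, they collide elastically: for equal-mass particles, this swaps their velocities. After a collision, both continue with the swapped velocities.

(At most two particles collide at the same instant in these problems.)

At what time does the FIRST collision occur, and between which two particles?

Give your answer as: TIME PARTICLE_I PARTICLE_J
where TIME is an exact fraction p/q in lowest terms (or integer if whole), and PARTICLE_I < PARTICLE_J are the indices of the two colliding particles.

Answer: 2/7 1 2

Derivation:
Pair (0,1): pos 4,6 vel -4,3 -> not approaching (rel speed -7 <= 0)
Pair (1,2): pos 6,8 vel 3,-4 -> gap=2, closing at 7/unit, collide at t=2/7
Pair (2,3): pos 8,16 vel -4,-4 -> not approaching (rel speed 0 <= 0)
Earliest collision: t=2/7 between 1 and 2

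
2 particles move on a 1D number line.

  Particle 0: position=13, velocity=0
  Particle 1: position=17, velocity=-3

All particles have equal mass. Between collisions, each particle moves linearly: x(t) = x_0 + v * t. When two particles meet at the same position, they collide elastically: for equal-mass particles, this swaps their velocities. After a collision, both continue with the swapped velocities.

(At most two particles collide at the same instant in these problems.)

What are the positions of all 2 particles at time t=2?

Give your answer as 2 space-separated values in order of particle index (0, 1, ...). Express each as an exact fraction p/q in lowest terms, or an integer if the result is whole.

Answer: 11 13

Derivation:
Collision at t=4/3: particles 0 and 1 swap velocities; positions: p0=13 p1=13; velocities now: v0=-3 v1=0
Advance to t=2 (no further collisions before then); velocities: v0=-3 v1=0; positions = 11 13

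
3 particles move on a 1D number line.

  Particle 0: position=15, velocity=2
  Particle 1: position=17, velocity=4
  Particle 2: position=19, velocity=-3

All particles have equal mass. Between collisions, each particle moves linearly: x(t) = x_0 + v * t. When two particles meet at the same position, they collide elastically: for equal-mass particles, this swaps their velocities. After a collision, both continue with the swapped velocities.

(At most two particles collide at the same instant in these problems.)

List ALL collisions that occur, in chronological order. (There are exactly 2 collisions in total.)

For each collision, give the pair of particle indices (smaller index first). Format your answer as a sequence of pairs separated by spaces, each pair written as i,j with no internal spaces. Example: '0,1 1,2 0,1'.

Collision at t=2/7: particles 1 and 2 swap velocities; positions: p0=109/7 p1=127/7 p2=127/7; velocities now: v0=2 v1=-3 v2=4
Collision at t=4/5: particles 0 and 1 swap velocities; positions: p0=83/5 p1=83/5 p2=101/5; velocities now: v0=-3 v1=2 v2=4

Answer: 1,2 0,1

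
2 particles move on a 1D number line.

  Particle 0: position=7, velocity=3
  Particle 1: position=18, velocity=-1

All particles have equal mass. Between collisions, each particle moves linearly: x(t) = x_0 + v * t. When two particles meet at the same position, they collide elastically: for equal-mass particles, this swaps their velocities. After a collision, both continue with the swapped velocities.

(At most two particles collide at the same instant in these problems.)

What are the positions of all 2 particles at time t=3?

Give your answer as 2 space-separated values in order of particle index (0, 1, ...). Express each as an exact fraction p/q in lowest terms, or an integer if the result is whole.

Collision at t=11/4: particles 0 and 1 swap velocities; positions: p0=61/4 p1=61/4; velocities now: v0=-1 v1=3
Advance to t=3 (no further collisions before then); velocities: v0=-1 v1=3; positions = 15 16

Answer: 15 16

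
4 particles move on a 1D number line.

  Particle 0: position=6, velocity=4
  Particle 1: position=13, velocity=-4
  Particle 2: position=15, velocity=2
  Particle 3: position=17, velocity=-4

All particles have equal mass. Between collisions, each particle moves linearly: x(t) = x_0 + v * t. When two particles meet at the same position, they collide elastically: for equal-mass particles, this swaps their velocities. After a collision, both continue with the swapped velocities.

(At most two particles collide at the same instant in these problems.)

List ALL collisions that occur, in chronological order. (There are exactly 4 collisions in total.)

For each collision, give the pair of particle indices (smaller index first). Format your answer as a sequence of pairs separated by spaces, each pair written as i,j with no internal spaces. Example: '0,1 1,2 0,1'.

Answer: 2,3 0,1 1,2 2,3

Derivation:
Collision at t=1/3: particles 2 and 3 swap velocities; positions: p0=22/3 p1=35/3 p2=47/3 p3=47/3; velocities now: v0=4 v1=-4 v2=-4 v3=2
Collision at t=7/8: particles 0 and 1 swap velocities; positions: p0=19/2 p1=19/2 p2=27/2 p3=67/4; velocities now: v0=-4 v1=4 v2=-4 v3=2
Collision at t=11/8: particles 1 and 2 swap velocities; positions: p0=15/2 p1=23/2 p2=23/2 p3=71/4; velocities now: v0=-4 v1=-4 v2=4 v3=2
Collision at t=9/2: particles 2 and 3 swap velocities; positions: p0=-5 p1=-1 p2=24 p3=24; velocities now: v0=-4 v1=-4 v2=2 v3=4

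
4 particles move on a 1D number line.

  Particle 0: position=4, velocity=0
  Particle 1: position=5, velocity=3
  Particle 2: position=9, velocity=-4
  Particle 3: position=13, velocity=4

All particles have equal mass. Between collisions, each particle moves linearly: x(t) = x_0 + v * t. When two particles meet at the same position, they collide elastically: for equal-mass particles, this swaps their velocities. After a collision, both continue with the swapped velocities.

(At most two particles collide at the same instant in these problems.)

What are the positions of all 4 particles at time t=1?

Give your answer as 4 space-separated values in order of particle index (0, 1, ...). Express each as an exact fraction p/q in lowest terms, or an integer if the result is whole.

Answer: 4 5 8 17

Derivation:
Collision at t=4/7: particles 1 and 2 swap velocities; positions: p0=4 p1=47/7 p2=47/7 p3=107/7; velocities now: v0=0 v1=-4 v2=3 v3=4
Advance to t=1 (no further collisions before then); velocities: v0=0 v1=-4 v2=3 v3=4; positions = 4 5 8 17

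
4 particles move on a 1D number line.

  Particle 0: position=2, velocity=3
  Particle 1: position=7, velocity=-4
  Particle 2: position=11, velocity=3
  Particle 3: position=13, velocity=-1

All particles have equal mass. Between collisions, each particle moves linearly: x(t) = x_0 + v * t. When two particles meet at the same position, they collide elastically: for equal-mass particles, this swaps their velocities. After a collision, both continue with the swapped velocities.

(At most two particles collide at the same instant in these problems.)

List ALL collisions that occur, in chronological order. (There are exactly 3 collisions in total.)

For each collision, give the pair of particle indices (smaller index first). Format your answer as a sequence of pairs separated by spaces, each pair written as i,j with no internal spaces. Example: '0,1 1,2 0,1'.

Collision at t=1/2: particles 2 and 3 swap velocities; positions: p0=7/2 p1=5 p2=25/2 p3=25/2; velocities now: v0=3 v1=-4 v2=-1 v3=3
Collision at t=5/7: particles 0 and 1 swap velocities; positions: p0=29/7 p1=29/7 p2=86/7 p3=92/7; velocities now: v0=-4 v1=3 v2=-1 v3=3
Collision at t=11/4: particles 1 and 2 swap velocities; positions: p0=-4 p1=41/4 p2=41/4 p3=77/4; velocities now: v0=-4 v1=-1 v2=3 v3=3

Answer: 2,3 0,1 1,2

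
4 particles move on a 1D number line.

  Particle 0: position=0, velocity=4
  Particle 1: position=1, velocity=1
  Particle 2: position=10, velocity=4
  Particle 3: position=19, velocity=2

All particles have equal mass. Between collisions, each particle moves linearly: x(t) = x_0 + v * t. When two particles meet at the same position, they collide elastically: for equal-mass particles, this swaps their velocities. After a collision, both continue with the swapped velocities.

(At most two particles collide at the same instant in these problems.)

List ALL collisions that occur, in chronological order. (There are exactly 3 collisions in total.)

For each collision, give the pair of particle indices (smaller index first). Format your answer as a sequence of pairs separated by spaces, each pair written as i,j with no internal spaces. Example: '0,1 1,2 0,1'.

Collision at t=1/3: particles 0 and 1 swap velocities; positions: p0=4/3 p1=4/3 p2=34/3 p3=59/3; velocities now: v0=1 v1=4 v2=4 v3=2
Collision at t=9/2: particles 2 and 3 swap velocities; positions: p0=11/2 p1=18 p2=28 p3=28; velocities now: v0=1 v1=4 v2=2 v3=4
Collision at t=19/2: particles 1 and 2 swap velocities; positions: p0=21/2 p1=38 p2=38 p3=48; velocities now: v0=1 v1=2 v2=4 v3=4

Answer: 0,1 2,3 1,2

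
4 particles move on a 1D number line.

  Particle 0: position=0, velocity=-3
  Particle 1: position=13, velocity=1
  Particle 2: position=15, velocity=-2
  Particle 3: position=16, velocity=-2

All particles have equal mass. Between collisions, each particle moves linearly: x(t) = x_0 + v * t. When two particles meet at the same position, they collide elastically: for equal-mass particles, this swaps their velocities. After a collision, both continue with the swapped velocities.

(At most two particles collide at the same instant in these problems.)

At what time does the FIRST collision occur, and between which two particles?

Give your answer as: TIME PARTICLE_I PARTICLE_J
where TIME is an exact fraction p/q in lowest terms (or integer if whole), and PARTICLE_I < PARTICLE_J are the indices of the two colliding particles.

Answer: 2/3 1 2

Derivation:
Pair (0,1): pos 0,13 vel -3,1 -> not approaching (rel speed -4 <= 0)
Pair (1,2): pos 13,15 vel 1,-2 -> gap=2, closing at 3/unit, collide at t=2/3
Pair (2,3): pos 15,16 vel -2,-2 -> not approaching (rel speed 0 <= 0)
Earliest collision: t=2/3 between 1 and 2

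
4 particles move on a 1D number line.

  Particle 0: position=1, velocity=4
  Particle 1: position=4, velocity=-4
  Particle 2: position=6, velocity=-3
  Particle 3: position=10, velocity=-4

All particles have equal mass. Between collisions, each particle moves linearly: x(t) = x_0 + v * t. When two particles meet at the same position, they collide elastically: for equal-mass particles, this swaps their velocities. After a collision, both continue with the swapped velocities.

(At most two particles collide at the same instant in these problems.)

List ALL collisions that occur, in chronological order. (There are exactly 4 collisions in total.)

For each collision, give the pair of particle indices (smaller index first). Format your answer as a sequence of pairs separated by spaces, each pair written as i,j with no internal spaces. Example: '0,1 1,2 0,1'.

Answer: 0,1 1,2 2,3 1,2

Derivation:
Collision at t=3/8: particles 0 and 1 swap velocities; positions: p0=5/2 p1=5/2 p2=39/8 p3=17/2; velocities now: v0=-4 v1=4 v2=-3 v3=-4
Collision at t=5/7: particles 1 and 2 swap velocities; positions: p0=8/7 p1=27/7 p2=27/7 p3=50/7; velocities now: v0=-4 v1=-3 v2=4 v3=-4
Collision at t=9/8: particles 2 and 3 swap velocities; positions: p0=-1/2 p1=21/8 p2=11/2 p3=11/2; velocities now: v0=-4 v1=-3 v2=-4 v3=4
Collision at t=4: particles 1 and 2 swap velocities; positions: p0=-12 p1=-6 p2=-6 p3=17; velocities now: v0=-4 v1=-4 v2=-3 v3=4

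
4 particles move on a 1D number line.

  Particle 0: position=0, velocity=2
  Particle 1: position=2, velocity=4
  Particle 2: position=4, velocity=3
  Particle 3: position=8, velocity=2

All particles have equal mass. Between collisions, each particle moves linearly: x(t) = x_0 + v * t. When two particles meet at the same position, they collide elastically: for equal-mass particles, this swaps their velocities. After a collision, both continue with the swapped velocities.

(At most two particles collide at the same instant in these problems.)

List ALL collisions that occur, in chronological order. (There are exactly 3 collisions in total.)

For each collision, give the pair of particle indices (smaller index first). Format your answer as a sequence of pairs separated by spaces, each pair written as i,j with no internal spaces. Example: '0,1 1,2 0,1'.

Collision at t=2: particles 1 and 2 swap velocities; positions: p0=4 p1=10 p2=10 p3=12; velocities now: v0=2 v1=3 v2=4 v3=2
Collision at t=3: particles 2 and 3 swap velocities; positions: p0=6 p1=13 p2=14 p3=14; velocities now: v0=2 v1=3 v2=2 v3=4
Collision at t=4: particles 1 and 2 swap velocities; positions: p0=8 p1=16 p2=16 p3=18; velocities now: v0=2 v1=2 v2=3 v3=4

Answer: 1,2 2,3 1,2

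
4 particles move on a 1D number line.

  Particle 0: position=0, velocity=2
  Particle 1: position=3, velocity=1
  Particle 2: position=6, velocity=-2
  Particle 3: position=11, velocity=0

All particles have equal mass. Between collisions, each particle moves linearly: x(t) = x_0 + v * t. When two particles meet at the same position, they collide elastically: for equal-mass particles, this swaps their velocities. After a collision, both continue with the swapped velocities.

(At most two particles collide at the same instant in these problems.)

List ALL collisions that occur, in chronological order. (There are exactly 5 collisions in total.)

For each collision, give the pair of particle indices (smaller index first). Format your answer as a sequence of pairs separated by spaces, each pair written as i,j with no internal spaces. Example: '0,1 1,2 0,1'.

Collision at t=1: particles 1 and 2 swap velocities; positions: p0=2 p1=4 p2=4 p3=11; velocities now: v0=2 v1=-2 v2=1 v3=0
Collision at t=3/2: particles 0 and 1 swap velocities; positions: p0=3 p1=3 p2=9/2 p3=11; velocities now: v0=-2 v1=2 v2=1 v3=0
Collision at t=3: particles 1 and 2 swap velocities; positions: p0=0 p1=6 p2=6 p3=11; velocities now: v0=-2 v1=1 v2=2 v3=0
Collision at t=11/2: particles 2 and 3 swap velocities; positions: p0=-5 p1=17/2 p2=11 p3=11; velocities now: v0=-2 v1=1 v2=0 v3=2
Collision at t=8: particles 1 and 2 swap velocities; positions: p0=-10 p1=11 p2=11 p3=16; velocities now: v0=-2 v1=0 v2=1 v3=2

Answer: 1,2 0,1 1,2 2,3 1,2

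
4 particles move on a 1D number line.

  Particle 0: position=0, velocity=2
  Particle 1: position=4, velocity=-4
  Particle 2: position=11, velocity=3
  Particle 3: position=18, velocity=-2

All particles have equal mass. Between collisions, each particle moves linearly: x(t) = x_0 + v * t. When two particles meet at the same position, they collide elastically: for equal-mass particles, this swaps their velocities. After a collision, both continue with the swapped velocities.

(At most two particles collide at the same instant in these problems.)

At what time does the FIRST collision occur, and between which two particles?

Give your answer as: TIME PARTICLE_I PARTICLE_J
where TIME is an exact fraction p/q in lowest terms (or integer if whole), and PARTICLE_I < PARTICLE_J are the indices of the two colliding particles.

Answer: 2/3 0 1

Derivation:
Pair (0,1): pos 0,4 vel 2,-4 -> gap=4, closing at 6/unit, collide at t=2/3
Pair (1,2): pos 4,11 vel -4,3 -> not approaching (rel speed -7 <= 0)
Pair (2,3): pos 11,18 vel 3,-2 -> gap=7, closing at 5/unit, collide at t=7/5
Earliest collision: t=2/3 between 0 and 1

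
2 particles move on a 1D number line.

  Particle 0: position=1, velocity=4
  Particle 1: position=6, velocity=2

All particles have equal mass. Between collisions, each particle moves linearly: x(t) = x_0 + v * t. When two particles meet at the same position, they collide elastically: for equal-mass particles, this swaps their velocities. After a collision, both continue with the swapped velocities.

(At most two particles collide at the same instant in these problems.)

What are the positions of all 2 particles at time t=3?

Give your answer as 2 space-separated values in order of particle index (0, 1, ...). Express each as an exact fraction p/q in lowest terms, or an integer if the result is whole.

Answer: 12 13

Derivation:
Collision at t=5/2: particles 0 and 1 swap velocities; positions: p0=11 p1=11; velocities now: v0=2 v1=4
Advance to t=3 (no further collisions before then); velocities: v0=2 v1=4; positions = 12 13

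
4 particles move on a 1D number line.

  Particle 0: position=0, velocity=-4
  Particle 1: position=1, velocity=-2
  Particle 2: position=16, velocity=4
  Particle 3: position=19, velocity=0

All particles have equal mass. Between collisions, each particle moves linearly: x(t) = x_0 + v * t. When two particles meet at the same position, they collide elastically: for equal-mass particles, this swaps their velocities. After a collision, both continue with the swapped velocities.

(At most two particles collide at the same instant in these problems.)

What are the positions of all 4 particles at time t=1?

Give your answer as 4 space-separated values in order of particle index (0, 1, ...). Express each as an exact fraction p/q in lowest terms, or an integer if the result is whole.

Collision at t=3/4: particles 2 and 3 swap velocities; positions: p0=-3 p1=-1/2 p2=19 p3=19; velocities now: v0=-4 v1=-2 v2=0 v3=4
Advance to t=1 (no further collisions before then); velocities: v0=-4 v1=-2 v2=0 v3=4; positions = -4 -1 19 20

Answer: -4 -1 19 20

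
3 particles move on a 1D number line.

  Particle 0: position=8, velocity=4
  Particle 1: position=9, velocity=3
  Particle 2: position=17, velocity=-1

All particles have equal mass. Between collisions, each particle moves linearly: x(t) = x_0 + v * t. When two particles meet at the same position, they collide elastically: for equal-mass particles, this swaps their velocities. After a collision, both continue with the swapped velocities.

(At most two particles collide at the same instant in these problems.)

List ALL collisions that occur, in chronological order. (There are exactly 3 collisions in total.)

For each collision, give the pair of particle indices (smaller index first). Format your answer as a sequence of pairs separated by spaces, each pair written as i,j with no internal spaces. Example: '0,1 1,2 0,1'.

Answer: 0,1 1,2 0,1

Derivation:
Collision at t=1: particles 0 and 1 swap velocities; positions: p0=12 p1=12 p2=16; velocities now: v0=3 v1=4 v2=-1
Collision at t=9/5: particles 1 and 2 swap velocities; positions: p0=72/5 p1=76/5 p2=76/5; velocities now: v0=3 v1=-1 v2=4
Collision at t=2: particles 0 and 1 swap velocities; positions: p0=15 p1=15 p2=16; velocities now: v0=-1 v1=3 v2=4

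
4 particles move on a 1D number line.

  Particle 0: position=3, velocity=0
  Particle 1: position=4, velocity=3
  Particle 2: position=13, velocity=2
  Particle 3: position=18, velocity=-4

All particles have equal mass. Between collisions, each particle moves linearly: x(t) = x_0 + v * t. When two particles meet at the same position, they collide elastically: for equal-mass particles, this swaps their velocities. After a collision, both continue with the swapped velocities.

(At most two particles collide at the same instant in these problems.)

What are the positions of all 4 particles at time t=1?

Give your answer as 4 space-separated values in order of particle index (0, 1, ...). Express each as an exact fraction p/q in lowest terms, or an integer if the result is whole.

Collision at t=5/6: particles 2 and 3 swap velocities; positions: p0=3 p1=13/2 p2=44/3 p3=44/3; velocities now: v0=0 v1=3 v2=-4 v3=2
Advance to t=1 (no further collisions before then); velocities: v0=0 v1=3 v2=-4 v3=2; positions = 3 7 14 15

Answer: 3 7 14 15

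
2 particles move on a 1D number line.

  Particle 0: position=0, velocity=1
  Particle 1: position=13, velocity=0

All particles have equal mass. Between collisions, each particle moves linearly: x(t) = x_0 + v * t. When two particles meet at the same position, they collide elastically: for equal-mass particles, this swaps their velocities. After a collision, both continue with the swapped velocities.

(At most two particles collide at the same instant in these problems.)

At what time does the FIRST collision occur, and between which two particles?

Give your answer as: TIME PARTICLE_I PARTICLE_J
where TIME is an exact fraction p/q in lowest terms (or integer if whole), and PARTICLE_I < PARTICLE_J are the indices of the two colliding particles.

Answer: 13 0 1

Derivation:
Pair (0,1): pos 0,13 vel 1,0 -> gap=13, closing at 1/unit, collide at t=13
Earliest collision: t=13 between 0 and 1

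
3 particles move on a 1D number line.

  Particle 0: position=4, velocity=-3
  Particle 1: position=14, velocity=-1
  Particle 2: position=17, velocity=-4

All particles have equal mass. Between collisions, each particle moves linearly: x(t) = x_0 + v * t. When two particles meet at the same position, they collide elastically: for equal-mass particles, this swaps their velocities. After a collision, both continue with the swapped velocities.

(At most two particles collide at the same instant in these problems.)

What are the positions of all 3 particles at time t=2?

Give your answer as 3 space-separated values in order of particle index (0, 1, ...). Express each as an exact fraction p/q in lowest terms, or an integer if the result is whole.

Collision at t=1: particles 1 and 2 swap velocities; positions: p0=1 p1=13 p2=13; velocities now: v0=-3 v1=-4 v2=-1
Advance to t=2 (no further collisions before then); velocities: v0=-3 v1=-4 v2=-1; positions = -2 9 12

Answer: -2 9 12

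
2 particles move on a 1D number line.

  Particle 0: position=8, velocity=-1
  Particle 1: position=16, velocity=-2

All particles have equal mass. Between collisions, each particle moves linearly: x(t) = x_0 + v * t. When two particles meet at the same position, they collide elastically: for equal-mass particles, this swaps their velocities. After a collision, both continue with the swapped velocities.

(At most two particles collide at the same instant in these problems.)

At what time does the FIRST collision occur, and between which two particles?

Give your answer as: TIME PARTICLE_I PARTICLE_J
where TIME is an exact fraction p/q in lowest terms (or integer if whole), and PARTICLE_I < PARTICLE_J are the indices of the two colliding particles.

Pair (0,1): pos 8,16 vel -1,-2 -> gap=8, closing at 1/unit, collide at t=8
Earliest collision: t=8 between 0 and 1

Answer: 8 0 1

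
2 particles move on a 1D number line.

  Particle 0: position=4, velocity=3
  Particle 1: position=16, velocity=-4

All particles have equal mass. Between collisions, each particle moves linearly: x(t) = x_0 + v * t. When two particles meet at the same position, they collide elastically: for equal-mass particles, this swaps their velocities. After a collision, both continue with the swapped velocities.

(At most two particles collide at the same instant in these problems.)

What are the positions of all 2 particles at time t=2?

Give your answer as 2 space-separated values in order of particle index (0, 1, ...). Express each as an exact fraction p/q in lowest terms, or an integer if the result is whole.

Collision at t=12/7: particles 0 and 1 swap velocities; positions: p0=64/7 p1=64/7; velocities now: v0=-4 v1=3
Advance to t=2 (no further collisions before then); velocities: v0=-4 v1=3; positions = 8 10

Answer: 8 10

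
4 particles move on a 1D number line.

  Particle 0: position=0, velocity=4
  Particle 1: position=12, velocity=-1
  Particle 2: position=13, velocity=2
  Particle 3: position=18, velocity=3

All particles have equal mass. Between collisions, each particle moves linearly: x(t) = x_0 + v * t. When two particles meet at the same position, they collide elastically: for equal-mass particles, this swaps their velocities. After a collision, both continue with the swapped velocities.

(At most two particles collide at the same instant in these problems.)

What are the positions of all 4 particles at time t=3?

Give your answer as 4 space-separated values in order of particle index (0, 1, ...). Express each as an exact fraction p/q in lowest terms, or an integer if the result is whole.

Answer: 9 12 19 27

Derivation:
Collision at t=12/5: particles 0 and 1 swap velocities; positions: p0=48/5 p1=48/5 p2=89/5 p3=126/5; velocities now: v0=-1 v1=4 v2=2 v3=3
Advance to t=3 (no further collisions before then); velocities: v0=-1 v1=4 v2=2 v3=3; positions = 9 12 19 27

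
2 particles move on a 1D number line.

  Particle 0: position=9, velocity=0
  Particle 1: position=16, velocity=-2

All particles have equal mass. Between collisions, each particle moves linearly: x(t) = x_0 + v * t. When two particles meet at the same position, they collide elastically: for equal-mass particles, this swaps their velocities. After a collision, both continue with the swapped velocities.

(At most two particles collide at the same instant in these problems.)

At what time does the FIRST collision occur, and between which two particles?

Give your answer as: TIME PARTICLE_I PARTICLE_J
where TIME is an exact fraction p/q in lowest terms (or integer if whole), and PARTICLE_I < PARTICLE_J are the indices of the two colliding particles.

Pair (0,1): pos 9,16 vel 0,-2 -> gap=7, closing at 2/unit, collide at t=7/2
Earliest collision: t=7/2 between 0 and 1

Answer: 7/2 0 1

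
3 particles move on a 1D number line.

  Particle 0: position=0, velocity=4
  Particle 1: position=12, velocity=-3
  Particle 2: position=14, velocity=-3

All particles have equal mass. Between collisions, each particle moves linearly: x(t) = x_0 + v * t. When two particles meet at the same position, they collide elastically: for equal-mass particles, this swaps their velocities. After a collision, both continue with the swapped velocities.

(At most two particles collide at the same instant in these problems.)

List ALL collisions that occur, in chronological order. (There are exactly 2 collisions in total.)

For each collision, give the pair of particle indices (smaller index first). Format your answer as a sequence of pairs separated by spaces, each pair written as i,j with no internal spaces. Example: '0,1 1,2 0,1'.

Collision at t=12/7: particles 0 and 1 swap velocities; positions: p0=48/7 p1=48/7 p2=62/7; velocities now: v0=-3 v1=4 v2=-3
Collision at t=2: particles 1 and 2 swap velocities; positions: p0=6 p1=8 p2=8; velocities now: v0=-3 v1=-3 v2=4

Answer: 0,1 1,2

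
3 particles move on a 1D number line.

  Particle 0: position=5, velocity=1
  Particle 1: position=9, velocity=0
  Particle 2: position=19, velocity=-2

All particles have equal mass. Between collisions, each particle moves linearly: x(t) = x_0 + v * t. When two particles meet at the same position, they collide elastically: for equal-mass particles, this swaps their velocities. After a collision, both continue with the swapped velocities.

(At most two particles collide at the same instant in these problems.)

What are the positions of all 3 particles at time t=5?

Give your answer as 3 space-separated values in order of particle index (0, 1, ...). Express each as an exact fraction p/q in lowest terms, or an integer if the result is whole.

Collision at t=4: particles 0 and 1 swap velocities; positions: p0=9 p1=9 p2=11; velocities now: v0=0 v1=1 v2=-2
Collision at t=14/3: particles 1 and 2 swap velocities; positions: p0=9 p1=29/3 p2=29/3; velocities now: v0=0 v1=-2 v2=1
Collision at t=5: particles 0 and 1 swap velocities; positions: p0=9 p1=9 p2=10; velocities now: v0=-2 v1=0 v2=1
Advance to t=5 (no further collisions before then); velocities: v0=-2 v1=0 v2=1; positions = 9 9 10

Answer: 9 9 10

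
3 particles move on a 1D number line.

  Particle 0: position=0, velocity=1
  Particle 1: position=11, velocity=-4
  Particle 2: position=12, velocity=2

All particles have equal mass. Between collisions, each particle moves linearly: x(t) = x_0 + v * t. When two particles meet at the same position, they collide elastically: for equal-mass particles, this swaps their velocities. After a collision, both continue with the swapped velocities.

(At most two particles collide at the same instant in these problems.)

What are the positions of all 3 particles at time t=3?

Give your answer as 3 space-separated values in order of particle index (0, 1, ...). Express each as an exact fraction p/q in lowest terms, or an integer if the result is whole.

Answer: -1 3 18

Derivation:
Collision at t=11/5: particles 0 and 1 swap velocities; positions: p0=11/5 p1=11/5 p2=82/5; velocities now: v0=-4 v1=1 v2=2
Advance to t=3 (no further collisions before then); velocities: v0=-4 v1=1 v2=2; positions = -1 3 18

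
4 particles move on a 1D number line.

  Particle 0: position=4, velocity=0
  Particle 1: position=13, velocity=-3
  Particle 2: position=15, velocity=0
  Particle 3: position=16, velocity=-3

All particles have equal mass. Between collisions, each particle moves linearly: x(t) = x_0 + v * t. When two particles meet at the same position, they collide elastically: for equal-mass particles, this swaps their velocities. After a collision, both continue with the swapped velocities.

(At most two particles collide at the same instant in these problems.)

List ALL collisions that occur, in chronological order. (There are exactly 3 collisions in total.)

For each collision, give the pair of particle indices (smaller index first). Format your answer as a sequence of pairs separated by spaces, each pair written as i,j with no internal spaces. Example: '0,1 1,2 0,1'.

Collision at t=1/3: particles 2 and 3 swap velocities; positions: p0=4 p1=12 p2=15 p3=15; velocities now: v0=0 v1=-3 v2=-3 v3=0
Collision at t=3: particles 0 and 1 swap velocities; positions: p0=4 p1=4 p2=7 p3=15; velocities now: v0=-3 v1=0 v2=-3 v3=0
Collision at t=4: particles 1 and 2 swap velocities; positions: p0=1 p1=4 p2=4 p3=15; velocities now: v0=-3 v1=-3 v2=0 v3=0

Answer: 2,3 0,1 1,2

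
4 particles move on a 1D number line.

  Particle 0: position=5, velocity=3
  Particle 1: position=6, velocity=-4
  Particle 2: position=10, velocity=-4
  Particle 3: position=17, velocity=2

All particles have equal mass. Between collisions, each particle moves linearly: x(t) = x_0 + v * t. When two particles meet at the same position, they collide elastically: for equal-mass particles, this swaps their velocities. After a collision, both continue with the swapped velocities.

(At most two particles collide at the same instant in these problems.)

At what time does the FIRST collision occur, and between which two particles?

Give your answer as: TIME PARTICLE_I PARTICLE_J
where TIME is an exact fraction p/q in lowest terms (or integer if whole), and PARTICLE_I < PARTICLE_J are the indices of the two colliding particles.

Answer: 1/7 0 1

Derivation:
Pair (0,1): pos 5,6 vel 3,-4 -> gap=1, closing at 7/unit, collide at t=1/7
Pair (1,2): pos 6,10 vel -4,-4 -> not approaching (rel speed 0 <= 0)
Pair (2,3): pos 10,17 vel -4,2 -> not approaching (rel speed -6 <= 0)
Earliest collision: t=1/7 between 0 and 1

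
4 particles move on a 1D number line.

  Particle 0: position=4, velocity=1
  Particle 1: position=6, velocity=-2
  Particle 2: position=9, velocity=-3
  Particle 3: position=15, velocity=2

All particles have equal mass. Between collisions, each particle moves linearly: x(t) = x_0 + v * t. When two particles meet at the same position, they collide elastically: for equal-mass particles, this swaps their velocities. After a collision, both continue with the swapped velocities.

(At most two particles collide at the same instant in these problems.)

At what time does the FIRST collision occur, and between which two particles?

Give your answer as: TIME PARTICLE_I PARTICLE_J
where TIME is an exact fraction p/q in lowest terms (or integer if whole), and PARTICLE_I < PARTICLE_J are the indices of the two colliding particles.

Answer: 2/3 0 1

Derivation:
Pair (0,1): pos 4,6 vel 1,-2 -> gap=2, closing at 3/unit, collide at t=2/3
Pair (1,2): pos 6,9 vel -2,-3 -> gap=3, closing at 1/unit, collide at t=3
Pair (2,3): pos 9,15 vel -3,2 -> not approaching (rel speed -5 <= 0)
Earliest collision: t=2/3 between 0 and 1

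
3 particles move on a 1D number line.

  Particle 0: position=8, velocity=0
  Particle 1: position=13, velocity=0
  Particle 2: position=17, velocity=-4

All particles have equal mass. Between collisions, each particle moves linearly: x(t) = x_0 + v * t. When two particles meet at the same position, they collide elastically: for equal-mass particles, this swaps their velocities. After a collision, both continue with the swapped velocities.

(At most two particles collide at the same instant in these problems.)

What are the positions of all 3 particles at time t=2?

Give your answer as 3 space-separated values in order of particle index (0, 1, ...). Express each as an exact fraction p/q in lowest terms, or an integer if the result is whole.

Answer: 8 9 13

Derivation:
Collision at t=1: particles 1 and 2 swap velocities; positions: p0=8 p1=13 p2=13; velocities now: v0=0 v1=-4 v2=0
Advance to t=2 (no further collisions before then); velocities: v0=0 v1=-4 v2=0; positions = 8 9 13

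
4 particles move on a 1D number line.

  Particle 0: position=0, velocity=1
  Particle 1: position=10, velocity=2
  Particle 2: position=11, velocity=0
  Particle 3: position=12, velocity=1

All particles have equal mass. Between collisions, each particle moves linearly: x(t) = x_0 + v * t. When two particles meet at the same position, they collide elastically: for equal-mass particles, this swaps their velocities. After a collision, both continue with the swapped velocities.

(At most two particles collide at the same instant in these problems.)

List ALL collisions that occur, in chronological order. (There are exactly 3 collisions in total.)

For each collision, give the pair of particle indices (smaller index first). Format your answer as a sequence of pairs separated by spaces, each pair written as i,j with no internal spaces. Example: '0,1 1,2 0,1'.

Collision at t=1/2: particles 1 and 2 swap velocities; positions: p0=1/2 p1=11 p2=11 p3=25/2; velocities now: v0=1 v1=0 v2=2 v3=1
Collision at t=2: particles 2 and 3 swap velocities; positions: p0=2 p1=11 p2=14 p3=14; velocities now: v0=1 v1=0 v2=1 v3=2
Collision at t=11: particles 0 and 1 swap velocities; positions: p0=11 p1=11 p2=23 p3=32; velocities now: v0=0 v1=1 v2=1 v3=2

Answer: 1,2 2,3 0,1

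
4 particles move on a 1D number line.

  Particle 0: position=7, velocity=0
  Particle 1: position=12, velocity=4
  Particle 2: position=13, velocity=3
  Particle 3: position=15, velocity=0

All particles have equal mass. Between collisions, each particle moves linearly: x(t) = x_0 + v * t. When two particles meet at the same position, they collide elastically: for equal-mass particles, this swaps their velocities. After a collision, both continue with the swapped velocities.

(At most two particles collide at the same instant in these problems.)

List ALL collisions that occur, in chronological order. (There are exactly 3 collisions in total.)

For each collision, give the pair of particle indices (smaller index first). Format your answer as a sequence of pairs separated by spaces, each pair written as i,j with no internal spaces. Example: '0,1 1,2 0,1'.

Answer: 2,3 1,2 2,3

Derivation:
Collision at t=2/3: particles 2 and 3 swap velocities; positions: p0=7 p1=44/3 p2=15 p3=15; velocities now: v0=0 v1=4 v2=0 v3=3
Collision at t=3/4: particles 1 and 2 swap velocities; positions: p0=7 p1=15 p2=15 p3=61/4; velocities now: v0=0 v1=0 v2=4 v3=3
Collision at t=1: particles 2 and 3 swap velocities; positions: p0=7 p1=15 p2=16 p3=16; velocities now: v0=0 v1=0 v2=3 v3=4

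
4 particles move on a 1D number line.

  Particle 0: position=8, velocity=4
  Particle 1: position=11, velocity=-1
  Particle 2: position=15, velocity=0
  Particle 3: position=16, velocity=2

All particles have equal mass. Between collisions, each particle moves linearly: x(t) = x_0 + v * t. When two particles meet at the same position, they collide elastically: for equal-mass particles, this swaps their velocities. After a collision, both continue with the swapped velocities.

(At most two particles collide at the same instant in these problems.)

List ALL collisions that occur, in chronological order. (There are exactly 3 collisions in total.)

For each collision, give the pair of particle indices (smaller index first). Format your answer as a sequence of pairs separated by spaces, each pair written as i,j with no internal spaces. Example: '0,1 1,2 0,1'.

Answer: 0,1 1,2 2,3

Derivation:
Collision at t=3/5: particles 0 and 1 swap velocities; positions: p0=52/5 p1=52/5 p2=15 p3=86/5; velocities now: v0=-1 v1=4 v2=0 v3=2
Collision at t=7/4: particles 1 and 2 swap velocities; positions: p0=37/4 p1=15 p2=15 p3=39/2; velocities now: v0=-1 v1=0 v2=4 v3=2
Collision at t=4: particles 2 and 3 swap velocities; positions: p0=7 p1=15 p2=24 p3=24; velocities now: v0=-1 v1=0 v2=2 v3=4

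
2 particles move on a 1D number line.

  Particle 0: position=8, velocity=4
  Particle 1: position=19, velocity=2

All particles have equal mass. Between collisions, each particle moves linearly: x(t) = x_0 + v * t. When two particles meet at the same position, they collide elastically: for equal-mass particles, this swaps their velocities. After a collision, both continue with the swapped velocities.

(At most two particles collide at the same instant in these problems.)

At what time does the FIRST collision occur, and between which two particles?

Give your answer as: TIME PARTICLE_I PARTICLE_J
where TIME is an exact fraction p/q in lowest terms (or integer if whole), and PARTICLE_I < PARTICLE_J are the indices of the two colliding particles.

Pair (0,1): pos 8,19 vel 4,2 -> gap=11, closing at 2/unit, collide at t=11/2
Earliest collision: t=11/2 between 0 and 1

Answer: 11/2 0 1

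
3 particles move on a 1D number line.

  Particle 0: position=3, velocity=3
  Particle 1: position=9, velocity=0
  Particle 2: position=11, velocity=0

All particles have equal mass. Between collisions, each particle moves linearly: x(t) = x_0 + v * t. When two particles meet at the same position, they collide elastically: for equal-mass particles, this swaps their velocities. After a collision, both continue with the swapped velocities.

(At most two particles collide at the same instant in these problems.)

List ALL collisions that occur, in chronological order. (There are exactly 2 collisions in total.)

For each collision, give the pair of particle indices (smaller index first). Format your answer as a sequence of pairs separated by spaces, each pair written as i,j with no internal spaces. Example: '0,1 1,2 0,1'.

Collision at t=2: particles 0 and 1 swap velocities; positions: p0=9 p1=9 p2=11; velocities now: v0=0 v1=3 v2=0
Collision at t=8/3: particles 1 and 2 swap velocities; positions: p0=9 p1=11 p2=11; velocities now: v0=0 v1=0 v2=3

Answer: 0,1 1,2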